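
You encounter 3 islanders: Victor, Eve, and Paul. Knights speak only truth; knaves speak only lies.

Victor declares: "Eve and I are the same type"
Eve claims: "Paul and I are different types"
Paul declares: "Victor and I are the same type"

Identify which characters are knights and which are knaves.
Victor is a knight.
Eve is a knight.
Paul is a knave.

Verification:
- Victor (knight) says "Eve and I are the same type" - this is TRUE because Victor is a knight and Eve is a knight.
- Eve (knight) says "Paul and I are different types" - this is TRUE because Eve is a knight and Paul is a knave.
- Paul (knave) says "Victor and I are the same type" - this is FALSE (a lie) because Paul is a knave and Victor is a knight.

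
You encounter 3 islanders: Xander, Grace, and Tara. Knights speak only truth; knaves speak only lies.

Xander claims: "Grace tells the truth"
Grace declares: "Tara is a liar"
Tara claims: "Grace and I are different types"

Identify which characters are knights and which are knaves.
Xander is a knave.
Grace is a knave.
Tara is a knight.

Verification:
- Xander (knave) says "Grace tells the truth" - this is FALSE (a lie) because Grace is a knave.
- Grace (knave) says "Tara is a liar" - this is FALSE (a lie) because Tara is a knight.
- Tara (knight) says "Grace and I are different types" - this is TRUE because Tara is a knight and Grace is a knave.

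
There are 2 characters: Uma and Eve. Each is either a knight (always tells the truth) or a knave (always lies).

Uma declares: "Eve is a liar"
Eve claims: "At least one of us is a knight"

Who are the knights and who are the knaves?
Uma is a knave.
Eve is a knight.

Verification:
- Uma (knave) says "Eve is a liar" - this is FALSE (a lie) because Eve is a knight.
- Eve (knight) says "At least one of us is a knight" - this is TRUE because Eve is a knight.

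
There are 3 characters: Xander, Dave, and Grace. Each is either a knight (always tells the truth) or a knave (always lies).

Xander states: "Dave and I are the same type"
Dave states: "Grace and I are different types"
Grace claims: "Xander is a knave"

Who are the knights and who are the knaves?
Xander is a knight.
Dave is a knight.
Grace is a knave.

Verification:
- Xander (knight) says "Dave and I are the same type" - this is TRUE because Xander is a knight and Dave is a knight.
- Dave (knight) says "Grace and I are different types" - this is TRUE because Dave is a knight and Grace is a knave.
- Grace (knave) says "Xander is a knave" - this is FALSE (a lie) because Xander is a knight.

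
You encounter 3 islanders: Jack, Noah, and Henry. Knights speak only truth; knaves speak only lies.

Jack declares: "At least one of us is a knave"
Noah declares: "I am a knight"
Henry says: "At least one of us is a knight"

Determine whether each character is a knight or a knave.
Jack is a knight.
Noah is a knave.
Henry is a knight.

Verification:
- Jack (knight) says "At least one of us is a knave" - this is TRUE because Noah is a knave.
- Noah (knave) says "I am a knight" - this is FALSE (a lie) because Noah is a knave.
- Henry (knight) says "At least one of us is a knight" - this is TRUE because Jack and Henry are knights.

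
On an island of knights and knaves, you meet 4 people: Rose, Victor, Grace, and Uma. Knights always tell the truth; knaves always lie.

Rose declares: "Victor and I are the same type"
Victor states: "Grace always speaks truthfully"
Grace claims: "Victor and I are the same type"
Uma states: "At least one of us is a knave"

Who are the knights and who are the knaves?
Rose is a knave.
Victor is a knight.
Grace is a knight.
Uma is a knight.

Verification:
- Rose (knave) says "Victor and I are the same type" - this is FALSE (a lie) because Rose is a knave and Victor is a knight.
- Victor (knight) says "Grace always speaks truthfully" - this is TRUE because Grace is a knight.
- Grace (knight) says "Victor and I are the same type" - this is TRUE because Grace is a knight and Victor is a knight.
- Uma (knight) says "At least one of us is a knave" - this is TRUE because Rose is a knave.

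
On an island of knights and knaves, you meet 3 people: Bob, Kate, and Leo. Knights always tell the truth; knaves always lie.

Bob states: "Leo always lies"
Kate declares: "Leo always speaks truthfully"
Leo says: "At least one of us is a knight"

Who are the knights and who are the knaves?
Bob is a knave.
Kate is a knight.
Leo is a knight.

Verification:
- Bob (knave) says "Leo always lies" - this is FALSE (a lie) because Leo is a knight.
- Kate (knight) says "Leo always speaks truthfully" - this is TRUE because Leo is a knight.
- Leo (knight) says "At least one of us is a knight" - this is TRUE because Kate and Leo are knights.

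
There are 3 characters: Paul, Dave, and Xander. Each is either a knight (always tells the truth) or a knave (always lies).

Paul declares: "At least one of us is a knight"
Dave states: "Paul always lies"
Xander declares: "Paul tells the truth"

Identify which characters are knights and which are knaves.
Paul is a knight.
Dave is a knave.
Xander is a knight.

Verification:
- Paul (knight) says "At least one of us is a knight" - this is TRUE because Paul and Xander are knights.
- Dave (knave) says "Paul always lies" - this is FALSE (a lie) because Paul is a knight.
- Xander (knight) says "Paul tells the truth" - this is TRUE because Paul is a knight.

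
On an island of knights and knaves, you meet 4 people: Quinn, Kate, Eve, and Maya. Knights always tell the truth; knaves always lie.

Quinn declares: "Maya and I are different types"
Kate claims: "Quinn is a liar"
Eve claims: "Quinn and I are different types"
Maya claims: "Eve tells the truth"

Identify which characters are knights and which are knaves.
Quinn is a knave.
Kate is a knight.
Eve is a knave.
Maya is a knave.

Verification:
- Quinn (knave) says "Maya and I are different types" - this is FALSE (a lie) because Quinn is a knave and Maya is a knave.
- Kate (knight) says "Quinn is a liar" - this is TRUE because Quinn is a knave.
- Eve (knave) says "Quinn and I are different types" - this is FALSE (a lie) because Eve is a knave and Quinn is a knave.
- Maya (knave) says "Eve tells the truth" - this is FALSE (a lie) because Eve is a knave.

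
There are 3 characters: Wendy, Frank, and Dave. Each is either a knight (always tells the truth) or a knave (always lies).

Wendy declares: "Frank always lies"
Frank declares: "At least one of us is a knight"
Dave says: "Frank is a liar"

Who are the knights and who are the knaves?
Wendy is a knave.
Frank is a knight.
Dave is a knave.

Verification:
- Wendy (knave) says "Frank always lies" - this is FALSE (a lie) because Frank is a knight.
- Frank (knight) says "At least one of us is a knight" - this is TRUE because Frank is a knight.
- Dave (knave) says "Frank is a liar" - this is FALSE (a lie) because Frank is a knight.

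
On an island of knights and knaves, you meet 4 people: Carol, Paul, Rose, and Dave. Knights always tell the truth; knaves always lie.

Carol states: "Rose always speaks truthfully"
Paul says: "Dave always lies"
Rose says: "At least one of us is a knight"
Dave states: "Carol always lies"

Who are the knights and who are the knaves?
Carol is a knight.
Paul is a knight.
Rose is a knight.
Dave is a knave.

Verification:
- Carol (knight) says "Rose always speaks truthfully" - this is TRUE because Rose is a knight.
- Paul (knight) says "Dave always lies" - this is TRUE because Dave is a knave.
- Rose (knight) says "At least one of us is a knight" - this is TRUE because Carol, Paul, and Rose are knights.
- Dave (knave) says "Carol always lies" - this is FALSE (a lie) because Carol is a knight.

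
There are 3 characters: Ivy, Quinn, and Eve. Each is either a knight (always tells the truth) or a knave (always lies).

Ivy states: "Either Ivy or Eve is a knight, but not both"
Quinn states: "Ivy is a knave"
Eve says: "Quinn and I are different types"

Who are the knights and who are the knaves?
Ivy is a knight.
Quinn is a knave.
Eve is a knave.

Verification:
- Ivy (knight) says "Either Ivy or Eve is a knight, but not both" - this is TRUE because Ivy is a knight and Eve is a knave.
- Quinn (knave) says "Ivy is a knave" - this is FALSE (a lie) because Ivy is a knight.
- Eve (knave) says "Quinn and I are different types" - this is FALSE (a lie) because Eve is a knave and Quinn is a knave.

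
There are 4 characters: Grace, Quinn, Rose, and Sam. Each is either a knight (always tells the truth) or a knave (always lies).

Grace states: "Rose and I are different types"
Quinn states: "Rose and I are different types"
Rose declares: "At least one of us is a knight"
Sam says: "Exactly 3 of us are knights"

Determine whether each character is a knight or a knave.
Grace is a knave.
Quinn is a knave.
Rose is a knave.
Sam is a knave.

Verification:
- Grace (knave) says "Rose and I are different types" - this is FALSE (a lie) because Grace is a knave and Rose is a knave.
- Quinn (knave) says "Rose and I are different types" - this is FALSE (a lie) because Quinn is a knave and Rose is a knave.
- Rose (knave) says "At least one of us is a knight" - this is FALSE (a lie) because no one is a knight.
- Sam (knave) says "Exactly 3 of us are knights" - this is FALSE (a lie) because there are 0 knights.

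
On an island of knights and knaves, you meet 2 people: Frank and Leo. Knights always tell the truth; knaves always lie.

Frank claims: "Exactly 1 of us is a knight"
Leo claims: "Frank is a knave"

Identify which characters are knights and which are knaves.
Frank is a knight.
Leo is a knave.

Verification:
- Frank (knight) says "Exactly 1 of us is a knight" - this is TRUE because there are 1 knights.
- Leo (knave) says "Frank is a knave" - this is FALSE (a lie) because Frank is a knight.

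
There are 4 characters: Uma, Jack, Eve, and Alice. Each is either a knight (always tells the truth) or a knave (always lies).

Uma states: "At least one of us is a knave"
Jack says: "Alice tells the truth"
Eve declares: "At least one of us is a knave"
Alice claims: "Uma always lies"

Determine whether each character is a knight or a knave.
Uma is a knight.
Jack is a knave.
Eve is a knight.
Alice is a knave.

Verification:
- Uma (knight) says "At least one of us is a knave" - this is TRUE because Jack and Alice are knaves.
- Jack (knave) says "Alice tells the truth" - this is FALSE (a lie) because Alice is a knave.
- Eve (knight) says "At least one of us is a knave" - this is TRUE because Jack and Alice are knaves.
- Alice (knave) says "Uma always lies" - this is FALSE (a lie) because Uma is a knight.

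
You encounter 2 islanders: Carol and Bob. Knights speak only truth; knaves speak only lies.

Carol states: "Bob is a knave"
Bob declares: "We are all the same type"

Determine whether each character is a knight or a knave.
Carol is a knight.
Bob is a knave.

Verification:
- Carol (knight) says "Bob is a knave" - this is TRUE because Bob is a knave.
- Bob (knave) says "We are all the same type" - this is FALSE (a lie) because Carol is a knight and Bob is a knave.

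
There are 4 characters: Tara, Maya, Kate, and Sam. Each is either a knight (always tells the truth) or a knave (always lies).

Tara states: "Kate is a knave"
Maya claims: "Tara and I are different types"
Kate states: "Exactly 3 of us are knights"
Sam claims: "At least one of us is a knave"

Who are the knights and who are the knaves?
Tara is a knave.
Maya is a knight.
Kate is a knight.
Sam is a knight.

Verification:
- Tara (knave) says "Kate is a knave" - this is FALSE (a lie) because Kate is a knight.
- Maya (knight) says "Tara and I are different types" - this is TRUE because Maya is a knight and Tara is a knave.
- Kate (knight) says "Exactly 3 of us are knights" - this is TRUE because there are 3 knights.
- Sam (knight) says "At least one of us is a knave" - this is TRUE because Tara is a knave.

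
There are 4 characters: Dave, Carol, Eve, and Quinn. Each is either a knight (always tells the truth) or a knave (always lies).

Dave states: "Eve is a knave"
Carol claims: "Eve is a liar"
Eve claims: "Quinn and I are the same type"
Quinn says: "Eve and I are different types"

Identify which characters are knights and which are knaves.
Dave is a knight.
Carol is a knight.
Eve is a knave.
Quinn is a knight.

Verification:
- Dave (knight) says "Eve is a knave" - this is TRUE because Eve is a knave.
- Carol (knight) says "Eve is a liar" - this is TRUE because Eve is a knave.
- Eve (knave) says "Quinn and I are the same type" - this is FALSE (a lie) because Eve is a knave and Quinn is a knight.
- Quinn (knight) says "Eve and I are different types" - this is TRUE because Quinn is a knight and Eve is a knave.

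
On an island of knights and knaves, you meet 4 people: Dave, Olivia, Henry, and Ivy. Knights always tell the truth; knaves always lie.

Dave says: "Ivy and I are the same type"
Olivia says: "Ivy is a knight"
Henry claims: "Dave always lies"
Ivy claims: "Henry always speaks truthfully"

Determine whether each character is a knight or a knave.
Dave is a knave.
Olivia is a knight.
Henry is a knight.
Ivy is a knight.

Verification:
- Dave (knave) says "Ivy and I are the same type" - this is FALSE (a lie) because Dave is a knave and Ivy is a knight.
- Olivia (knight) says "Ivy is a knight" - this is TRUE because Ivy is a knight.
- Henry (knight) says "Dave always lies" - this is TRUE because Dave is a knave.
- Ivy (knight) says "Henry always speaks truthfully" - this is TRUE because Henry is a knight.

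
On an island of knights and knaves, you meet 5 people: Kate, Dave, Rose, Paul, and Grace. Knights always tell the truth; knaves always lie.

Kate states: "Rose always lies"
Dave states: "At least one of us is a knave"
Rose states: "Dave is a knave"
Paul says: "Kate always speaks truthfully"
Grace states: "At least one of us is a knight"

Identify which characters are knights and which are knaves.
Kate is a knight.
Dave is a knight.
Rose is a knave.
Paul is a knight.
Grace is a knight.

Verification:
- Kate (knight) says "Rose always lies" - this is TRUE because Rose is a knave.
- Dave (knight) says "At least one of us is a knave" - this is TRUE because Rose is a knave.
- Rose (knave) says "Dave is a knave" - this is FALSE (a lie) because Dave is a knight.
- Paul (knight) says "Kate always speaks truthfully" - this is TRUE because Kate is a knight.
- Grace (knight) says "At least one of us is a knight" - this is TRUE because Kate, Dave, Paul, and Grace are knights.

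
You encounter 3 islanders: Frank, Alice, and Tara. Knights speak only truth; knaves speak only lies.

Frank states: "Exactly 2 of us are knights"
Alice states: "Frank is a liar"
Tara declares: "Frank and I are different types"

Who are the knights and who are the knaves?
Frank is a knave.
Alice is a knight.
Tara is a knave.

Verification:
- Frank (knave) says "Exactly 2 of us are knights" - this is FALSE (a lie) because there are 1 knights.
- Alice (knight) says "Frank is a liar" - this is TRUE because Frank is a knave.
- Tara (knave) says "Frank and I are different types" - this is FALSE (a lie) because Tara is a knave and Frank is a knave.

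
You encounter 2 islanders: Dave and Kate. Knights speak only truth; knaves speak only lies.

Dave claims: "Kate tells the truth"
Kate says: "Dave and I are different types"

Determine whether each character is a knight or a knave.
Dave is a knave.
Kate is a knave.

Verification:
- Dave (knave) says "Kate tells the truth" - this is FALSE (a lie) because Kate is a knave.
- Kate (knave) says "Dave and I are different types" - this is FALSE (a lie) because Kate is a knave and Dave is a knave.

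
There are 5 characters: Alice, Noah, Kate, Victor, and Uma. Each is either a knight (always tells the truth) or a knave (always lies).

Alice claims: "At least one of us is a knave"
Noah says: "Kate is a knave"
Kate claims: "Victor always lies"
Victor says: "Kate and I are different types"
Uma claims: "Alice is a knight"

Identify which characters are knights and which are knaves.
Alice is a knight.
Noah is a knight.
Kate is a knave.
Victor is a knight.
Uma is a knight.

Verification:
- Alice (knight) says "At least one of us is a knave" - this is TRUE because Kate is a knave.
- Noah (knight) says "Kate is a knave" - this is TRUE because Kate is a knave.
- Kate (knave) says "Victor always lies" - this is FALSE (a lie) because Victor is a knight.
- Victor (knight) says "Kate and I are different types" - this is TRUE because Victor is a knight and Kate is a knave.
- Uma (knight) says "Alice is a knight" - this is TRUE because Alice is a knight.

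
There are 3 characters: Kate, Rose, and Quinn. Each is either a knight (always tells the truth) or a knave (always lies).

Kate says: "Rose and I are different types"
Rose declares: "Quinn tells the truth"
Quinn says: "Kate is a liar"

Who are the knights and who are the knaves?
Kate is a knight.
Rose is a knave.
Quinn is a knave.

Verification:
- Kate (knight) says "Rose and I are different types" - this is TRUE because Kate is a knight and Rose is a knave.
- Rose (knave) says "Quinn tells the truth" - this is FALSE (a lie) because Quinn is a knave.
- Quinn (knave) says "Kate is a liar" - this is FALSE (a lie) because Kate is a knight.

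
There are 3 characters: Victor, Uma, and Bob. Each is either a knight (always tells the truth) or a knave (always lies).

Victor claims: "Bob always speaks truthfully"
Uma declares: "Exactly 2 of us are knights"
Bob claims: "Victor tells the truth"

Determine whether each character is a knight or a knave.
Victor is a knave.
Uma is a knave.
Bob is a knave.

Verification:
- Victor (knave) says "Bob always speaks truthfully" - this is FALSE (a lie) because Bob is a knave.
- Uma (knave) says "Exactly 2 of us are knights" - this is FALSE (a lie) because there are 0 knights.
- Bob (knave) says "Victor tells the truth" - this is FALSE (a lie) because Victor is a knave.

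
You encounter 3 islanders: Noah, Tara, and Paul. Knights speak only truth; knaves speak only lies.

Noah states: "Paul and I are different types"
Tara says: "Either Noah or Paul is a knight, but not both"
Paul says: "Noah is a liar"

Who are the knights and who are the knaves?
Noah is a knight.
Tara is a knight.
Paul is a knave.

Verification:
- Noah (knight) says "Paul and I are different types" - this is TRUE because Noah is a knight and Paul is a knave.
- Tara (knight) says "Either Noah or Paul is a knight, but not both" - this is TRUE because Noah is a knight and Paul is a knave.
- Paul (knave) says "Noah is a liar" - this is FALSE (a lie) because Noah is a knight.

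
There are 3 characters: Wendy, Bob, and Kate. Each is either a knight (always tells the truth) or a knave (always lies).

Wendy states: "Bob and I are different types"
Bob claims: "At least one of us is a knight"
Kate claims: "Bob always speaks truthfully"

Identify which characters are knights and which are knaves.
Wendy is a knave.
Bob is a knave.
Kate is a knave.

Verification:
- Wendy (knave) says "Bob and I are different types" - this is FALSE (a lie) because Wendy is a knave and Bob is a knave.
- Bob (knave) says "At least one of us is a knight" - this is FALSE (a lie) because no one is a knight.
- Kate (knave) says "Bob always speaks truthfully" - this is FALSE (a lie) because Bob is a knave.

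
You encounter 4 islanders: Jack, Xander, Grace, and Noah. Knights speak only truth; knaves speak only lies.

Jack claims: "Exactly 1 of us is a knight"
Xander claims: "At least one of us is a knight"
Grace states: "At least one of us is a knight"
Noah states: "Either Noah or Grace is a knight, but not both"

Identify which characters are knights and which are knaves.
Jack is a knave.
Xander is a knave.
Grace is a knave.
Noah is a knave.

Verification:
- Jack (knave) says "Exactly 1 of us is a knight" - this is FALSE (a lie) because there are 0 knights.
- Xander (knave) says "At least one of us is a knight" - this is FALSE (a lie) because no one is a knight.
- Grace (knave) says "At least one of us is a knight" - this is FALSE (a lie) because no one is a knight.
- Noah (knave) says "Either Noah or Grace is a knight, but not both" - this is FALSE (a lie) because Noah is a knave and Grace is a knave.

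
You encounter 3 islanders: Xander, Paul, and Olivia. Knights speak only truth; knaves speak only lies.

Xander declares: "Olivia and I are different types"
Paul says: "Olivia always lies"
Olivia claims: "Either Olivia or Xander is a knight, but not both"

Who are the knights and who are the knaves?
Xander is a knave.
Paul is a knight.
Olivia is a knave.

Verification:
- Xander (knave) says "Olivia and I are different types" - this is FALSE (a lie) because Xander is a knave and Olivia is a knave.
- Paul (knight) says "Olivia always lies" - this is TRUE because Olivia is a knave.
- Olivia (knave) says "Either Olivia or Xander is a knight, but not both" - this is FALSE (a lie) because Olivia is a knave and Xander is a knave.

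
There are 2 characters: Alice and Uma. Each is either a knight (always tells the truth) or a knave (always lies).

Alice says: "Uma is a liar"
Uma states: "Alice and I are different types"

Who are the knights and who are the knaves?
Alice is a knave.
Uma is a knight.

Verification:
- Alice (knave) says "Uma is a liar" - this is FALSE (a lie) because Uma is a knight.
- Uma (knight) says "Alice and I are different types" - this is TRUE because Uma is a knight and Alice is a knave.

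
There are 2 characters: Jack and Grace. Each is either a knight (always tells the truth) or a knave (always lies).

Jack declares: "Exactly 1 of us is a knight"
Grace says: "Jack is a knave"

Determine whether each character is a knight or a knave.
Jack is a knight.
Grace is a knave.

Verification:
- Jack (knight) says "Exactly 1 of us is a knight" - this is TRUE because there are 1 knights.
- Grace (knave) says "Jack is a knave" - this is FALSE (a lie) because Jack is a knight.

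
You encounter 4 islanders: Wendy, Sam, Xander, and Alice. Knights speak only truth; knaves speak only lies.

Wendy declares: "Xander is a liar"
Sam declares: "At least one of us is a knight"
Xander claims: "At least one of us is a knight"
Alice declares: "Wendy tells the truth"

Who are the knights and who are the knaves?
Wendy is a knave.
Sam is a knight.
Xander is a knight.
Alice is a knave.

Verification:
- Wendy (knave) says "Xander is a liar" - this is FALSE (a lie) because Xander is a knight.
- Sam (knight) says "At least one of us is a knight" - this is TRUE because Sam and Xander are knights.
- Xander (knight) says "At least one of us is a knight" - this is TRUE because Sam and Xander are knights.
- Alice (knave) says "Wendy tells the truth" - this is FALSE (a lie) because Wendy is a knave.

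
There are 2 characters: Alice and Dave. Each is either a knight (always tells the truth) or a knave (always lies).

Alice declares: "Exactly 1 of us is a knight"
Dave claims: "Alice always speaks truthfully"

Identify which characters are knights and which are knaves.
Alice is a knave.
Dave is a knave.

Verification:
- Alice (knave) says "Exactly 1 of us is a knight" - this is FALSE (a lie) because there are 0 knights.
- Dave (knave) says "Alice always speaks truthfully" - this is FALSE (a lie) because Alice is a knave.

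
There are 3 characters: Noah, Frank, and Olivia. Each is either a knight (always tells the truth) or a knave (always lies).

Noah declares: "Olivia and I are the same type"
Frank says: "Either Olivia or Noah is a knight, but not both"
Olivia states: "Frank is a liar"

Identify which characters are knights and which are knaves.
Noah is a knight.
Frank is a knave.
Olivia is a knight.

Verification:
- Noah (knight) says "Olivia and I are the same type" - this is TRUE because Noah is a knight and Olivia is a knight.
- Frank (knave) says "Either Olivia or Noah is a knight, but not both" - this is FALSE (a lie) because Olivia is a knight and Noah is a knight.
- Olivia (knight) says "Frank is a liar" - this is TRUE because Frank is a knave.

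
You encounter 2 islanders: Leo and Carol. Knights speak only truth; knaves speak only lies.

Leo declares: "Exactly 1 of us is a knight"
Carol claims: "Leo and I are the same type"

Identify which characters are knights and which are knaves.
Leo is a knight.
Carol is a knave.

Verification:
- Leo (knight) says "Exactly 1 of us is a knight" - this is TRUE because there are 1 knights.
- Carol (knave) says "Leo and I are the same type" - this is FALSE (a lie) because Carol is a knave and Leo is a knight.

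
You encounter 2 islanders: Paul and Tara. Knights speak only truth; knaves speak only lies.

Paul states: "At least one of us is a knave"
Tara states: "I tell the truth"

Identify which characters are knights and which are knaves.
Paul is a knight.
Tara is a knave.

Verification:
- Paul (knight) says "At least one of us is a knave" - this is TRUE because Tara is a knave.
- Tara (knave) says "I tell the truth" - this is FALSE (a lie) because Tara is a knave.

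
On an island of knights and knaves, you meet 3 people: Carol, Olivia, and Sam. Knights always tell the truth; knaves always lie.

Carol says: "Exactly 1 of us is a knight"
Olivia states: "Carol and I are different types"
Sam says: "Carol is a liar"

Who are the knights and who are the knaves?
Carol is a knave.
Olivia is a knight.
Sam is a knight.

Verification:
- Carol (knave) says "Exactly 1 of us is a knight" - this is FALSE (a lie) because there are 2 knights.
- Olivia (knight) says "Carol and I are different types" - this is TRUE because Olivia is a knight and Carol is a knave.
- Sam (knight) says "Carol is a liar" - this is TRUE because Carol is a knave.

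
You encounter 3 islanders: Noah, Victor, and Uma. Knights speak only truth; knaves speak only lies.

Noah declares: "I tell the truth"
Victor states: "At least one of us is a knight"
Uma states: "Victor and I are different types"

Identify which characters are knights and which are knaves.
Noah is a knave.
Victor is a knave.
Uma is a knave.

Verification:
- Noah (knave) says "I tell the truth" - this is FALSE (a lie) because Noah is a knave.
- Victor (knave) says "At least one of us is a knight" - this is FALSE (a lie) because no one is a knight.
- Uma (knave) says "Victor and I are different types" - this is FALSE (a lie) because Uma is a knave and Victor is a knave.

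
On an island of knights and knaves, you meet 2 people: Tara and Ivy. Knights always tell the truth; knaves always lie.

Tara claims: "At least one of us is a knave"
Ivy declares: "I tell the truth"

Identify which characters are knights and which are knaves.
Tara is a knight.
Ivy is a knave.

Verification:
- Tara (knight) says "At least one of us is a knave" - this is TRUE because Ivy is a knave.
- Ivy (knave) says "I tell the truth" - this is FALSE (a lie) because Ivy is a knave.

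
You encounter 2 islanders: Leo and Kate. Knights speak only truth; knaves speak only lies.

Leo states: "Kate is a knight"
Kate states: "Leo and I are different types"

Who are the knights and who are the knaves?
Leo is a knave.
Kate is a knave.

Verification:
- Leo (knave) says "Kate is a knight" - this is FALSE (a lie) because Kate is a knave.
- Kate (knave) says "Leo and I are different types" - this is FALSE (a lie) because Kate is a knave and Leo is a knave.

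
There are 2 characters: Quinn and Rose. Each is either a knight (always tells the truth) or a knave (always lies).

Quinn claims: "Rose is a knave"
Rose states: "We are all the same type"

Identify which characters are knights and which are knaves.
Quinn is a knight.
Rose is a knave.

Verification:
- Quinn (knight) says "Rose is a knave" - this is TRUE because Rose is a knave.
- Rose (knave) says "We are all the same type" - this is FALSE (a lie) because Quinn is a knight and Rose is a knave.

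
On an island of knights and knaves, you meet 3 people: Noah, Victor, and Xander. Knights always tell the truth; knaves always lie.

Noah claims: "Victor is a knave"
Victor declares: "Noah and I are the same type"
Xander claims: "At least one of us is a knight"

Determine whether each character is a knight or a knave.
Noah is a knight.
Victor is a knave.
Xander is a knight.

Verification:
- Noah (knight) says "Victor is a knave" - this is TRUE because Victor is a knave.
- Victor (knave) says "Noah and I are the same type" - this is FALSE (a lie) because Victor is a knave and Noah is a knight.
- Xander (knight) says "At least one of us is a knight" - this is TRUE because Noah and Xander are knights.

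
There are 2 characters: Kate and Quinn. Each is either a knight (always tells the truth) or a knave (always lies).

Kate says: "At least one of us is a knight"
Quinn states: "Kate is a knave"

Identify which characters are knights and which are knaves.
Kate is a knight.
Quinn is a knave.

Verification:
- Kate (knight) says "At least one of us is a knight" - this is TRUE because Kate is a knight.
- Quinn (knave) says "Kate is a knave" - this is FALSE (a lie) because Kate is a knight.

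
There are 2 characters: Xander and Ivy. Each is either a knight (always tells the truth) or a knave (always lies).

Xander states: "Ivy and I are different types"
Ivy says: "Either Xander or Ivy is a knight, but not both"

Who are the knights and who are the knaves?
Xander is a knave.
Ivy is a knave.

Verification:
- Xander (knave) says "Ivy and I are different types" - this is FALSE (a lie) because Xander is a knave and Ivy is a knave.
- Ivy (knave) says "Either Xander or Ivy is a knight, but not both" - this is FALSE (a lie) because Xander is a knave and Ivy is a knave.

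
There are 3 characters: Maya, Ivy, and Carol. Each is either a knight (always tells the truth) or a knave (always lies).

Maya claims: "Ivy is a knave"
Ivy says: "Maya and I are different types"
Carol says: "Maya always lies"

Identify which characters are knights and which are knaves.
Maya is a knave.
Ivy is a knight.
Carol is a knight.

Verification:
- Maya (knave) says "Ivy is a knave" - this is FALSE (a lie) because Ivy is a knight.
- Ivy (knight) says "Maya and I are different types" - this is TRUE because Ivy is a knight and Maya is a knave.
- Carol (knight) says "Maya always lies" - this is TRUE because Maya is a knave.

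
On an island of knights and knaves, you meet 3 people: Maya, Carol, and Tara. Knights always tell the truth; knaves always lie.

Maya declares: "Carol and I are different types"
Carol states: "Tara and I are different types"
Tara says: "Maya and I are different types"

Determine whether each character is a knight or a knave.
Maya is a knave.
Carol is a knave.
Tara is a knave.

Verification:
- Maya (knave) says "Carol and I are different types" - this is FALSE (a lie) because Maya is a knave and Carol is a knave.
- Carol (knave) says "Tara and I are different types" - this is FALSE (a lie) because Carol is a knave and Tara is a knave.
- Tara (knave) says "Maya and I are different types" - this is FALSE (a lie) because Tara is a knave and Maya is a knave.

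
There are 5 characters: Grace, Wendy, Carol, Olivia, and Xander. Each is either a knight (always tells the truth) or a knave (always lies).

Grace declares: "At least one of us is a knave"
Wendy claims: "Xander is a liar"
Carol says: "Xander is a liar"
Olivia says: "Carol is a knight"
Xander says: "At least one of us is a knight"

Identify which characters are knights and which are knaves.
Grace is a knight.
Wendy is a knave.
Carol is a knave.
Olivia is a knave.
Xander is a knight.

Verification:
- Grace (knight) says "At least one of us is a knave" - this is TRUE because Wendy, Carol, and Olivia are knaves.
- Wendy (knave) says "Xander is a liar" - this is FALSE (a lie) because Xander is a knight.
- Carol (knave) says "Xander is a liar" - this is FALSE (a lie) because Xander is a knight.
- Olivia (knave) says "Carol is a knight" - this is FALSE (a lie) because Carol is a knave.
- Xander (knight) says "At least one of us is a knight" - this is TRUE because Grace and Xander are knights.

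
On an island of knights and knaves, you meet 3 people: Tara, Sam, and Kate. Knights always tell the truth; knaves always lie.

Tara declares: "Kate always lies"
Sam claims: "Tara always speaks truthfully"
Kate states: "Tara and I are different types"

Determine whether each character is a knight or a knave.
Tara is a knave.
Sam is a knave.
Kate is a knight.

Verification:
- Tara (knave) says "Kate always lies" - this is FALSE (a lie) because Kate is a knight.
- Sam (knave) says "Tara always speaks truthfully" - this is FALSE (a lie) because Tara is a knave.
- Kate (knight) says "Tara and I are different types" - this is TRUE because Kate is a knight and Tara is a knave.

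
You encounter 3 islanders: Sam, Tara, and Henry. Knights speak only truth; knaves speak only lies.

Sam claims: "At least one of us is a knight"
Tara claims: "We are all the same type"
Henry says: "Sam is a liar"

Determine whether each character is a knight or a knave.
Sam is a knight.
Tara is a knave.
Henry is a knave.

Verification:
- Sam (knight) says "At least one of us is a knight" - this is TRUE because Sam is a knight.
- Tara (knave) says "We are all the same type" - this is FALSE (a lie) because Sam is a knight and Tara and Henry are knaves.
- Henry (knave) says "Sam is a liar" - this is FALSE (a lie) because Sam is a knight.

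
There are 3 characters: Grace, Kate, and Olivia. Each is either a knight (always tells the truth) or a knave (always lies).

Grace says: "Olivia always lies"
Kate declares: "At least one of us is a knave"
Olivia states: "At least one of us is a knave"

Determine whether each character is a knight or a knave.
Grace is a knave.
Kate is a knight.
Olivia is a knight.

Verification:
- Grace (knave) says "Olivia always lies" - this is FALSE (a lie) because Olivia is a knight.
- Kate (knight) says "At least one of us is a knave" - this is TRUE because Grace is a knave.
- Olivia (knight) says "At least one of us is a knave" - this is TRUE because Grace is a knave.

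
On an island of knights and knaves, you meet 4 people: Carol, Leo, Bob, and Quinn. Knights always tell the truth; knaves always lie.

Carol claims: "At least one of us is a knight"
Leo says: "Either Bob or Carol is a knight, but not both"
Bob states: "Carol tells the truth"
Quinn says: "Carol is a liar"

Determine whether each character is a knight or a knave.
Carol is a knight.
Leo is a knave.
Bob is a knight.
Quinn is a knave.

Verification:
- Carol (knight) says "At least one of us is a knight" - this is TRUE because Carol and Bob are knights.
- Leo (knave) says "Either Bob or Carol is a knight, but not both" - this is FALSE (a lie) because Bob is a knight and Carol is a knight.
- Bob (knight) says "Carol tells the truth" - this is TRUE because Carol is a knight.
- Quinn (knave) says "Carol is a liar" - this is FALSE (a lie) because Carol is a knight.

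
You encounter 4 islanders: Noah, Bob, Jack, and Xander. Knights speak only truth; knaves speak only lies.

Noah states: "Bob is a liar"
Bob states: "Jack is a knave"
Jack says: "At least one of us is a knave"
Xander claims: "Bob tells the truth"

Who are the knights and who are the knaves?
Noah is a knight.
Bob is a knave.
Jack is a knight.
Xander is a knave.

Verification:
- Noah (knight) says "Bob is a liar" - this is TRUE because Bob is a knave.
- Bob (knave) says "Jack is a knave" - this is FALSE (a lie) because Jack is a knight.
- Jack (knight) says "At least one of us is a knave" - this is TRUE because Bob and Xander are knaves.
- Xander (knave) says "Bob tells the truth" - this is FALSE (a lie) because Bob is a knave.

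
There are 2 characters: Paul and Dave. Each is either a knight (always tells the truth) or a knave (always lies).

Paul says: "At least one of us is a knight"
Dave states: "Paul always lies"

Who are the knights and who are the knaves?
Paul is a knight.
Dave is a knave.

Verification:
- Paul (knight) says "At least one of us is a knight" - this is TRUE because Paul is a knight.
- Dave (knave) says "Paul always lies" - this is FALSE (a lie) because Paul is a knight.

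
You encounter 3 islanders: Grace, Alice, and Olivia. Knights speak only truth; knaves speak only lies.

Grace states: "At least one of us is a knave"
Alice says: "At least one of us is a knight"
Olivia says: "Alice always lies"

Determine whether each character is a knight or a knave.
Grace is a knight.
Alice is a knight.
Olivia is a knave.

Verification:
- Grace (knight) says "At least one of us is a knave" - this is TRUE because Olivia is a knave.
- Alice (knight) says "At least one of us is a knight" - this is TRUE because Grace and Alice are knights.
- Olivia (knave) says "Alice always lies" - this is FALSE (a lie) because Alice is a knight.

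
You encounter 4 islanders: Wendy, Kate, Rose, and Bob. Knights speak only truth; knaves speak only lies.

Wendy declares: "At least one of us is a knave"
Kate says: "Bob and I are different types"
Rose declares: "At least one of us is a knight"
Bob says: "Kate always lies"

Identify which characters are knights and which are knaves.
Wendy is a knight.
Kate is a knight.
Rose is a knight.
Bob is a knave.

Verification:
- Wendy (knight) says "At least one of us is a knave" - this is TRUE because Bob is a knave.
- Kate (knight) says "Bob and I are different types" - this is TRUE because Kate is a knight and Bob is a knave.
- Rose (knight) says "At least one of us is a knight" - this is TRUE because Wendy, Kate, and Rose are knights.
- Bob (knave) says "Kate always lies" - this is FALSE (a lie) because Kate is a knight.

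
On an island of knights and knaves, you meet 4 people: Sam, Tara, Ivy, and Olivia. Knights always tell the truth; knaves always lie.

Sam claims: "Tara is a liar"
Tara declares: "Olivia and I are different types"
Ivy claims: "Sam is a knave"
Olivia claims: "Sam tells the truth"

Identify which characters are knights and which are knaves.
Sam is a knave.
Tara is a knight.
Ivy is a knight.
Olivia is a knave.

Verification:
- Sam (knave) says "Tara is a liar" - this is FALSE (a lie) because Tara is a knight.
- Tara (knight) says "Olivia and I are different types" - this is TRUE because Tara is a knight and Olivia is a knave.
- Ivy (knight) says "Sam is a knave" - this is TRUE because Sam is a knave.
- Olivia (knave) says "Sam tells the truth" - this is FALSE (a lie) because Sam is a knave.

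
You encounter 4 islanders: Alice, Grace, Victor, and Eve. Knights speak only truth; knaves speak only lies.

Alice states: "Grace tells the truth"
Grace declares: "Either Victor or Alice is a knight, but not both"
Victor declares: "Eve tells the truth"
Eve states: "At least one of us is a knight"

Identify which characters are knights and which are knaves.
Alice is a knave.
Grace is a knave.
Victor is a knave.
Eve is a knave.

Verification:
- Alice (knave) says "Grace tells the truth" - this is FALSE (a lie) because Grace is a knave.
- Grace (knave) says "Either Victor or Alice is a knight, but not both" - this is FALSE (a lie) because Victor is a knave and Alice is a knave.
- Victor (knave) says "Eve tells the truth" - this is FALSE (a lie) because Eve is a knave.
- Eve (knave) says "At least one of us is a knight" - this is FALSE (a lie) because no one is a knight.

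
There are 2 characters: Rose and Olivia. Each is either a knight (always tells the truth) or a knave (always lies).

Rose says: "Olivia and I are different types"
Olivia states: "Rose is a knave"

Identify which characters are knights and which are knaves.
Rose is a knight.
Olivia is a knave.

Verification:
- Rose (knight) says "Olivia and I are different types" - this is TRUE because Rose is a knight and Olivia is a knave.
- Olivia (knave) says "Rose is a knave" - this is FALSE (a lie) because Rose is a knight.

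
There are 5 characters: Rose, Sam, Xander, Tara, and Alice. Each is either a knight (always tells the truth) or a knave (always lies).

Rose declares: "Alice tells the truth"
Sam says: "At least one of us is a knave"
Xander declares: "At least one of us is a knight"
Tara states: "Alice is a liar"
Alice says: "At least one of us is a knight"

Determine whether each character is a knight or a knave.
Rose is a knight.
Sam is a knight.
Xander is a knight.
Tara is a knave.
Alice is a knight.

Verification:
- Rose (knight) says "Alice tells the truth" - this is TRUE because Alice is a knight.
- Sam (knight) says "At least one of us is a knave" - this is TRUE because Tara is a knave.
- Xander (knight) says "At least one of us is a knight" - this is TRUE because Rose, Sam, Xander, and Alice are knights.
- Tara (knave) says "Alice is a liar" - this is FALSE (a lie) because Alice is a knight.
- Alice (knight) says "At least one of us is a knight" - this is TRUE because Rose, Sam, Xander, and Alice are knights.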